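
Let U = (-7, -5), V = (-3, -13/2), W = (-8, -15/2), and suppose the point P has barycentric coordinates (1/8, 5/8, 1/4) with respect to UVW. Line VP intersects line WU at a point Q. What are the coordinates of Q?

(-23/3, -20/3)

Line VP meets WU where the V-coordinate vanishes; zeroing P's V-weight and renormalizing leaves W, U-weights 1/4 : 1/8 → (2/3, 1/3).
So Q = (2/3)·W + (1/3)·U = (-23/3, -20/3).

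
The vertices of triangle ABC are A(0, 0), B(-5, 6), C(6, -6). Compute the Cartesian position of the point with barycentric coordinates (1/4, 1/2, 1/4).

P = (1/4)·A + (1/2)·B + (1/4)·C.
x-coordinate: (1/4)·0 + (1/2)·(-5) + (1/4)·6 = -1.
y-coordinate: (1/4)·0 + (1/2)·6 + (1/4)·(-6) = 3/2.

(-1, 3/2)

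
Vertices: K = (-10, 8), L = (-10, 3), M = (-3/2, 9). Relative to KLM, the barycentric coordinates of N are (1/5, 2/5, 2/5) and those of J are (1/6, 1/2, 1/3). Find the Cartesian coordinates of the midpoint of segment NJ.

(-413/60, 367/60)

Barycentric coordinates of the midpoint are the average: (11/60, 9/20, 11/30).
Converting: (11/60)·K + (9/20)·L + (11/30)·M = (-413/60, 367/60).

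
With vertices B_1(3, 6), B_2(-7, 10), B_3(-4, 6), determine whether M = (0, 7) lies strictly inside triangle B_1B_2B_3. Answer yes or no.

Barycentric coordinates of M: (19/28, 1/4, 1/14).
The three coordinates are positive, positive, positive; a point is interior exactly when all three are positive.

yes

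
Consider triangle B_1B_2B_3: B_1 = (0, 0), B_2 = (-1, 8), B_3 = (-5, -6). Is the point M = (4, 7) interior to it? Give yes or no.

no

Barycentric coordinates of M: (37/23, 11/46, -39/46).
The three coordinates are positive, positive, negative; a point is interior exactly when all three are positive.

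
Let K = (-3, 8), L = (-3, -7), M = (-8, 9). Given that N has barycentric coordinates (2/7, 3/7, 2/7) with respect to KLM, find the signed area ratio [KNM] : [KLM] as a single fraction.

The signed ratio [KNM]/[KLM] equals the barycentric coordinate of N at vertex L, which is 3/7.

3/7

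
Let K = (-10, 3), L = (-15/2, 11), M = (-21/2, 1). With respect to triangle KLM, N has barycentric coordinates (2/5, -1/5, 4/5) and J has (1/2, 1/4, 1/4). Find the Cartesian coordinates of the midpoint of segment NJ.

(-51/5, 43/20)

Barycentric coordinates of the midpoint are the average: (9/20, 1/40, 21/40).
Converting: (9/20)·K + (1/40)·L + (21/40)·M = (-51/5, 43/20).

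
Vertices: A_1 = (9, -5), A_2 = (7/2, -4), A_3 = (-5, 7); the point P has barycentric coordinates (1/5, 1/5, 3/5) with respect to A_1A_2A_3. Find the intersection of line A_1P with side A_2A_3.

(-23/8, 17/4)

Line A_1P meets A_2A_3 where the A_1-coordinate vanishes; zeroing P's A_1-weight and renormalizing leaves A_2, A_3-weights 1/5 : 3/5 → (1/4, 3/4).
So Q = (1/4)·A_2 + (3/4)·A_3 = (-23/8, 17/4).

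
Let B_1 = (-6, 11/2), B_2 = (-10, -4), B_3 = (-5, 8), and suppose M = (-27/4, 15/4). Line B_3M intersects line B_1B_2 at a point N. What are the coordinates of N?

(-22/3, 7/3)

Barycentric coordinates of M with respect to B_1B_2B_3: (1/2, 1/4, 1/4).
On side B_1B_2 the B_3-coordinate is zero; dropping M's B_3-weight 1/4 and renormalizing the remaining 1/2 : 1/4 gives weights 2/3, 1/3 on B_1, B_2.
N = (2/3)·(-6, 11/2) + (1/3)·(-10, -4) = (-22/3, 7/3).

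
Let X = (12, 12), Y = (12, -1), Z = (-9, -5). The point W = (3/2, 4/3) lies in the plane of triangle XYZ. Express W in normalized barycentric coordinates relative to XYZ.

Signed area of the reference triangle: [XYZ] = ½·(12·(-1−(-5)) + 12·(-5−12) + (-9)·(12−(-1))) = ½·(48 − 204 − 117) = -273/2.
[WYZ] = ½·((3/2)·(-1−(-5)) + 12·(-5−(4/3)) + (-9)·(4/3−(-1))) = ½·(6 − 76 − 21) = -91/2, so the X-coordinate is (-91/2)/(-273/2) = 1/3.
[XWZ] = ½·(12·(4/3−(-5)) + (3/2)·(-5−12) + (-9)·(12−(4/3))) = ½·(76 − 51/2 − 96) = -91/4, so the Y-coordinate is 1/6.
[XYW] = ½·(12·(-1−(4/3)) + 12·(4/3−12) + (3/2)·(12−(-1))) = ½·(-28 − 128 + 39/2) = -273/4, so the Z-coordinate is 1/2.

(1/3, 1/6, 1/2)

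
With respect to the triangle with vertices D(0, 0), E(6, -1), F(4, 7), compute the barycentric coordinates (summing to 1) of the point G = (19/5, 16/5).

Signed area of the reference triangle: [DEF] = ½·(0·(-1−7) + 6·(7−0) + 4·(0−(-1))) = ½·(0 + 42 + 4) = 23.
[GEF] = ½·((19/5)·(-1−7) + 6·(7−(16/5)) + 4·(16/5−(-1))) = ½·(-152/5 + 114/5 + 84/5) = 23/5, so the D-coordinate is (23/5)/23 = 1/5.
[DGF] = ½·(0·(16/5−7) + (19/5)·(7−0) + 4·(0−(16/5))) = ½·(0 + 133/5 − 64/5) = 69/10, so the E-coordinate is 3/10.
[DEG] = ½·(0·(-1−(16/5)) + 6·(16/5−0) + (19/5)·(0−(-1))) = ½·(0 + 96/5 + 19/5) = 23/2, so the F-coordinate is 1/2.
Check: 1/5 + 3/10 + 1/2 = 1.

(1/5, 3/10, 1/2)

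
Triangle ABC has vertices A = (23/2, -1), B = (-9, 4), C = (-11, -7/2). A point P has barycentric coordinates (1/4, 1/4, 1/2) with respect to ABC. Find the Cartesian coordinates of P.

P = (1/4)·A + (1/4)·B + (1/2)·C.
x-coordinate: (1/4)·(23/2) + (1/4)·(-9) + (1/2)·(-11) = -39/8.
y-coordinate: (1/4)·(-1) + (1/4)·4 + (1/2)·(-7/2) = -1.

(-39/8, -1)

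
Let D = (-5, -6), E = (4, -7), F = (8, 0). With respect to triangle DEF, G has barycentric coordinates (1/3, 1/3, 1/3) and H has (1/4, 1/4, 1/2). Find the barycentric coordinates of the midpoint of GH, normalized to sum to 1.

(7/24, 7/24, 5/12)

Since both coordinate triples sum to 1, the midpoint's barycentrics are the componentwise average.
(1/3+1/4)/2 = 7/24; similarly 7/24 and 5/12.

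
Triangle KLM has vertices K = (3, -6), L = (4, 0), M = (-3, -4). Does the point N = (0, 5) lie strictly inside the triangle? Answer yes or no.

Barycentric coordinates of N: (-51/38, 30/19, 29/38).
The three coordinates are negative, positive, positive; a point is interior exactly when all three are positive.

no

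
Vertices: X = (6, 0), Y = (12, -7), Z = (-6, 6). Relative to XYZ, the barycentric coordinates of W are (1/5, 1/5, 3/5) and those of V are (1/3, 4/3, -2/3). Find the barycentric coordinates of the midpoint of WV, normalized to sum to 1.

(4/15, 23/30, -1/30)

Since both coordinate triples sum to 1, the midpoint's barycentrics are the componentwise average.
(1/5+1/3)/2 = 4/15; similarly 23/30 and -1/30.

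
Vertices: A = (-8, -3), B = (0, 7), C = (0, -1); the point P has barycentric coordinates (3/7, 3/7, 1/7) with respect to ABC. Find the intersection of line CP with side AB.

(-4, 2)

Line CP meets AB where the C-coordinate vanishes; zeroing P's C-weight and renormalizing leaves A, B-weights 3/7 : 3/7 → (1/2, 1/2).
So Q = (1/2)·A + (1/2)·B = (-4, 2).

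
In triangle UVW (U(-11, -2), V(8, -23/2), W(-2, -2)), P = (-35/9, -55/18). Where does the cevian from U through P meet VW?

(-1/3, -43/12)

Barycentric coordinates of P with respect to UVW: (1/3, 1/9, 5/9).
On side VW the U-coordinate is zero; dropping P's U-weight 1/3 and renormalizing the remaining 1/9 : 5/9 gives weights 1/6, 5/6 on V, W.
Q = (1/6)·(8, -23/2) + (5/6)·(-2, -2) = (-1/3, -43/12).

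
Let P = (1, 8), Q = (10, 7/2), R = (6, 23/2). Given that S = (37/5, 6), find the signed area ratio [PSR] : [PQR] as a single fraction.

3/5

[PQR] = ½·(1·(7/2−(23/2)) + 10·(23/2−8) + 6·(8−(7/2))) = ½·(-8 + 35 + 27) = 27.
[PSR] = ½·(1·(6−(23/2)) + (37/5)·(23/2−8) + 6·(8−6)) = ½·(-11/2 + 259/10 + 12) = 81/5, so the ratio is (81/5)/27 = 3/5.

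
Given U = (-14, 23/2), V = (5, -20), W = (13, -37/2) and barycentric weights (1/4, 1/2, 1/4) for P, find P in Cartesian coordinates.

P = (1/4)·U + (1/2)·V + (1/4)·W.
x-coordinate: (1/4)·(-14) + (1/2)·5 + (1/4)·13 = 9/4.
y-coordinate: (1/4)·(23/2) + (1/2)·(-20) + (1/4)·(-37/2) = -47/4.

(9/4, -47/4)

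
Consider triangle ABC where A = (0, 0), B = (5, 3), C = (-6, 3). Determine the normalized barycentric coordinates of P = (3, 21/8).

Signed area of the reference triangle: [ABC] = ½·(0·(3−3) + 5·(3−0) + (-6)·(0−3)) = ½·(0 + 15 + 18) = 33/2.
[PBC] = ½·(3·(3−3) + 5·(3−(21/8)) + (-6)·(21/8−3)) = ½·(0 + 15/8 + 9/4) = 33/16, so the A-coordinate is (33/16)/(33/2) = 1/8.
[APC] = ½·(0·(21/8−3) + 3·(3−0) + (-6)·(0−(21/8))) = ½·(0 + 9 + 63/4) = 99/8, so the B-coordinate is 3/4.
[ABP] = ½·(0·(3−(21/8)) + 5·(21/8−0) + 3·(0−3)) = ½·(0 + 105/8 − 9) = 33/16, so the C-coordinate is 1/8.

(1/8, 3/4, 1/8)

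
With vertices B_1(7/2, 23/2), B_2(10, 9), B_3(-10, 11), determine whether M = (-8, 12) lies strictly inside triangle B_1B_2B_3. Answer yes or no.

Barycentric coordinates of M: (24/37, -25/74, 51/74).
The three coordinates are positive, negative, positive; a point is interior exactly when all three are positive.

no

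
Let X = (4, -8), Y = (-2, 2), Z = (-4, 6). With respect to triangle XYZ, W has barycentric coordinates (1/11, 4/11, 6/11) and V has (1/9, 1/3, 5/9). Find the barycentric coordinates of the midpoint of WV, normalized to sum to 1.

(10/99, 23/66, 109/198)

Since both coordinate triples sum to 1, the midpoint's barycentrics are the componentwise average.
(1/11+1/9)/2 = 10/99; similarly 23/66 and 109/198.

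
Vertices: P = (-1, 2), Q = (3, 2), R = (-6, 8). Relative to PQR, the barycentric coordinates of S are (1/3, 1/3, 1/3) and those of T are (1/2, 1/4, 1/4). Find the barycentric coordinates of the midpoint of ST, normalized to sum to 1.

Since both coordinate triples sum to 1, the midpoint's barycentrics are the componentwise average.
(1/3+1/2)/2 = 5/12; similarly 7/24 and 7/24.

(5/12, 7/24, 7/24)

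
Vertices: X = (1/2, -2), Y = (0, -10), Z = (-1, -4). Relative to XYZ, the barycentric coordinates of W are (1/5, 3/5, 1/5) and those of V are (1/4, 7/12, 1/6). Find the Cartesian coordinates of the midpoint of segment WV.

(-17/240, -71/10)

Barycentric coordinates of the midpoint are the average: (9/40, 71/120, 11/60).
Converting: (9/40)·X + (71/120)·Y + (11/60)·Z = (-17/240, -71/10).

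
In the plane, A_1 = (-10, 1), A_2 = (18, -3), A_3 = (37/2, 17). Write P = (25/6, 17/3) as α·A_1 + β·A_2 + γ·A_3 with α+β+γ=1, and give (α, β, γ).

Signed area of the reference triangle: [A_1A_2A_3] = ½·((-10)·(-3−17) + 18·(17−1) + (37/2)·(1−(-3))) = ½·(200 + 288 + 74) = 281.
[PA_2A_3] = ½·((25/6)·(-3−17) + 18·(17−(17/3)) + (37/2)·(17/3−(-3))) = ½·(-250/3 + 204 + 481/3) = 281/2, so the A_1-coordinate is (281/2)/281 = 1/2.
[A_1PA_3] = ½·((-10)·(17/3−17) + (25/6)·(17−1) + (37/2)·(1−(17/3))) = ½·(340/3 + 200/3 − 259/3) = 281/6, so the A_2-coordinate is 1/6.
[A_1A_2P] = ½·((-10)·(-3−(17/3)) + 18·(17/3−1) + (25/6)·(1−(-3))) = ½·(260/3 + 84 + 50/3) = 281/3, so the A_3-coordinate is 1/3.

(1/2, 1/6, 1/3)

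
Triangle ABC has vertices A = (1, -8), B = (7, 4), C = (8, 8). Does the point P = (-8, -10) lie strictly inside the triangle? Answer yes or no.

no

Barycentric coordinates of P: (23/6, -65/6, 8).
The three coordinates are positive, negative, positive; a point is interior exactly when all three are positive.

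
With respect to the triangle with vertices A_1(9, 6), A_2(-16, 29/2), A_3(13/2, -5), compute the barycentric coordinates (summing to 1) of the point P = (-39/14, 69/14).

Signed area of the reference triangle: [A_1A_2A_3] = ½·(9·(29/2−(-5)) + (-16)·(-5−6) + (13/2)·(6−(29/2))) = ½·(351/2 + 176 − 221/4) = 1185/8.
[PA_2A_3] = ½·((-39/14)·(29/2−(-5)) + (-16)·(-5−(69/14)) + (13/2)·(69/14−(29/2))) = ½·(-1521/28 + 1112/7 − 871/14) = 1185/56, so the A_1-coordinate is (1185/56)/(1185/8) = 1/7.
[A_1PA_3] = ½·(9·(69/14−(-5)) + (-39/14)·(-5−6) + (13/2)·(6−(69/14))) = ½·(1251/14 + 429/14 + 195/28) = 3555/56, so the A_2-coordinate is 3/7.
[A_1A_2P] = ½·(9·(29/2−(69/14)) + (-16)·(69/14−6) + (-39/14)·(6−(29/2))) = ½·(603/7 + 120/7 + 663/28) = 3555/56, so the A_3-coordinate is 3/7.

(1/7, 3/7, 3/7)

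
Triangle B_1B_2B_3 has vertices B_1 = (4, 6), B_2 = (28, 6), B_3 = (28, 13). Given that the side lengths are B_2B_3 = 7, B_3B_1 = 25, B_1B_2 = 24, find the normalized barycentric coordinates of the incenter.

The incenter has barycentric coordinates proportional to the opposite side lengths: (7 : 25 : 24).
Normalizing by 7+25+24 = 56 gives (1/8, 25/56, 3/7).

(1/8, 25/56, 3/7)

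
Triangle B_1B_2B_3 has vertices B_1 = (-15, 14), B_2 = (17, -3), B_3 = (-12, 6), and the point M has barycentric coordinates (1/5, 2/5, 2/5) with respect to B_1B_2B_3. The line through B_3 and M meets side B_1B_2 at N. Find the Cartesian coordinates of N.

(19/3, 8/3)

Line B_3M meets B_1B_2 where the B_3-coordinate vanishes; zeroing M's B_3-weight and renormalizing leaves B_1, B_2-weights 1/5 : 2/5 → (1/3, 2/3).
So N = (1/3)·B_1 + (2/3)·B_2 = (19/3, 8/3).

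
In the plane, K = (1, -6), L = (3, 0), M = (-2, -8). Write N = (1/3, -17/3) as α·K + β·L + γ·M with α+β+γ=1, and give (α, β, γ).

Signed area of the reference triangle: [KLM] = ½·(1·(0−(-8)) + 3·(-8−(-6)) + (-2)·(-6−0)) = ½·(8 − 6 + 12) = 7.
[NLM] = ½·((1/3)·(0−(-8)) + 3·(-8−(-17/3)) + (-2)·(-17/3−0)) = ½·(8/3 − 7 + 34/3) = 7/2, so the K-coordinate is (7/2)/7 = 1/2.
[KNM] = ½·(1·(-17/3−(-8)) + (1/3)·(-8−(-6)) + (-2)·(-6−(-17/3))) = ½·(7/3 − 2/3 + 2/3) = 7/6, so the L-coordinate is 1/6.
[KLN] = ½·(1·(0−(-17/3)) + 3·(-17/3−(-6)) + (1/3)·(-6−0)) = ½·(17/3 + 1 − 2) = 7/3, so the M-coordinate is 1/3.

(1/2, 1/6, 1/3)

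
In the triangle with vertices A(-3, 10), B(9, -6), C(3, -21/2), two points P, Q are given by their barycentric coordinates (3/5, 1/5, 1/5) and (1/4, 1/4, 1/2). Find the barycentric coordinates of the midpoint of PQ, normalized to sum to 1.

Since both coordinate triples sum to 1, the midpoint's barycentrics are the componentwise average.
(3/5+1/4)/2 = 17/40; similarly 9/40 and 7/20.

(17/40, 9/40, 7/20)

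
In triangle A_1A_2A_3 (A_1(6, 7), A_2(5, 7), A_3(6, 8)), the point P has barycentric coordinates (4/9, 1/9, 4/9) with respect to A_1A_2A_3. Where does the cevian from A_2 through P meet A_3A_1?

Line A_2P meets A_3A_1 where the A_2-coordinate vanishes; zeroing P's A_2-weight and renormalizing leaves A_3, A_1-weights 4/9 : 4/9 → (1/2, 1/2).
So Q = (1/2)·A_3 + (1/2)·A_1 = (6, 15/2).

(6, 15/2)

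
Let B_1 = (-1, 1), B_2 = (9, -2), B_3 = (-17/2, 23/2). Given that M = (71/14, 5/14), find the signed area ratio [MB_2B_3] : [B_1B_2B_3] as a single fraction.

1/7

[B_1B_2B_3] = ½·((-1)·(-2−(23/2)) + 9·(23/2−1) + (-17/2)·(1−(-2))) = ½·(27/2 + 189/2 − 51/2) = 165/4.
[MB_2B_3] = ½·((71/14)·(-2−(23/2)) + 9·(23/2−(5/14)) + (-17/2)·(5/14−(-2))) = ½·(-1917/28 + 702/7 − 561/28) = 165/28, so the ratio is (165/28)/(165/4) = 1/7.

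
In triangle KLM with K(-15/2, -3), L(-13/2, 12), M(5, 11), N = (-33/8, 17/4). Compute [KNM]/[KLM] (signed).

[KLM] = ½·((-15/2)·(12−11) + (-13/2)·(11−(-3)) + 5·(-3−12)) = ½·(-15/2 − 91 − 75) = -347/4.
[KNM] = ½·((-15/2)·(17/4−11) + (-33/8)·(11−(-3)) + 5·(-3−(17/4))) = ½·(405/8 − 231/4 − 145/4) = -347/16, so the ratio is (-347/16)/(-347/4) = 1/4.

1/4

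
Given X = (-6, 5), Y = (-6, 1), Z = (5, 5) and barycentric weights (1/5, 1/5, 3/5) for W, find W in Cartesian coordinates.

(3/5, 21/5)

W = (1/5)·X + (1/5)·Y + (3/5)·Z.
x-coordinate: (1/5)·(-6) + (1/5)·(-6) + (3/5)·5 = 3/5.
y-coordinate: (1/5)·5 + (1/5)·1 + (3/5)·5 = 21/5.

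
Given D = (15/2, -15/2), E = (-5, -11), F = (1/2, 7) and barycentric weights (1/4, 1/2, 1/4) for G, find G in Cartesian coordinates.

G = (1/4)·D + (1/2)·E + (1/4)·F.
x-coordinate: (1/4)·(15/2) + (1/2)·(-5) + (1/4)·(1/2) = -1/2.
y-coordinate: (1/4)·(-15/2) + (1/2)·(-11) + (1/4)·7 = -45/8.

(-1/2, -45/8)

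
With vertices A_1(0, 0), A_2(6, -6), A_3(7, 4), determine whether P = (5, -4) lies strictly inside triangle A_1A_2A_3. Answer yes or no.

Barycentric coordinates of P: (2/11, 8/11, 1/11).
The three coordinates are positive, positive, positive; a point is interior exactly when all three are positive.

yes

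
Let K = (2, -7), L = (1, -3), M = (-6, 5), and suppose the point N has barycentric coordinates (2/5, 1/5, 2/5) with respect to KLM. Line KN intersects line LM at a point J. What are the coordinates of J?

Line KN meets LM where the K-coordinate vanishes; zeroing N's K-weight and renormalizing leaves L, M-weights 1/5 : 2/5 → (1/3, 2/3).
So J = (1/3)·L + (2/3)·M = (-11/3, 7/3).

(-11/3, 7/3)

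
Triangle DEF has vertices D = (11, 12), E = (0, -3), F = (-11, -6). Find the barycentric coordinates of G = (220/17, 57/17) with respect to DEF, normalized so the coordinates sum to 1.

(4/17, 29/17, -16/17)

Signed area of the reference triangle: [DEF] = ½·(11·(-3−(-6)) + 0·(-6−12) + (-11)·(12−(-3))) = ½·(33 + 0 − 165) = -66.
[GEF] = ½·((220/17)·(-3−(-6)) + 0·(-6−(57/17)) + (-11)·(57/17−(-3))) = ½·(660/17 + 0 − 1188/17) = -264/17, so the D-coordinate is (-264/17)/(-66) = 4/17.
[DGF] = ½·(11·(57/17−(-6)) + (220/17)·(-6−12) + (-11)·(12−(57/17))) = ½·(1749/17 − 3960/17 − 1617/17) = -1914/17, so the E-coordinate is 29/17.
[DEG] = ½·(11·(-3−(57/17)) + 0·(57/17−12) + (220/17)·(12−(-3))) = ½·(-1188/17 + 0 + 3300/17) = 1056/17, so the F-coordinate is -16/17.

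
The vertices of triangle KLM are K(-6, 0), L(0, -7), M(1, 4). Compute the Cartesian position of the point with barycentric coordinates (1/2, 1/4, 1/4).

N = (1/2)·K + (1/4)·L + (1/4)·M.
x-coordinate: (1/2)·(-6) + (1/4)·0 + (1/4)·1 = -11/4.
y-coordinate: (1/2)·0 + (1/4)·(-7) + (1/4)·4 = -3/4.

(-11/4, -3/4)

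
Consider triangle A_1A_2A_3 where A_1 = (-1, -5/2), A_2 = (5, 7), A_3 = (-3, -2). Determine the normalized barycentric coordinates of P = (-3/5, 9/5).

Signed area of the reference triangle: [A_1A_2A_3] = ½·((-1)·(7−(-2)) + 5·(-2−(-5/2)) + (-3)·(-5/2−7)) = ½·(-9 + 5/2 + 57/2) = 11.
[PA_2A_3] = ½·((-3/5)·(7−(-2)) + 5·(-2−(9/5)) + (-3)·(9/5−7)) = ½·(-27/5 − 19 + 78/5) = -22/5, so the A_1-coordinate is (-22/5)/11 = -2/5.
[A_1PA_3] = ½·((-1)·(9/5−(-2)) + (-3/5)·(-2−(-5/2)) + (-3)·(-5/2−(9/5))) = ½·(-19/5 − 3/10 + 129/10) = 22/5, so the A_2-coordinate is 2/5.
[A_1A_2P] = ½·((-1)·(7−(9/5)) + 5·(9/5−(-5/2)) + (-3/5)·(-5/2−7)) = ½·(-26/5 + 43/2 + 57/10) = 11, so the A_3-coordinate is 1.
Check: -2/5 + 2/5 + 1 = 1.

(-2/5, 2/5, 1)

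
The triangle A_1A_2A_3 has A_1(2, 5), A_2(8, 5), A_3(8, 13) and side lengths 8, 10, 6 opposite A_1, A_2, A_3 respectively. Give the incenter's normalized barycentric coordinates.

(1/3, 5/12, 1/4)

The incenter has barycentric coordinates proportional to the opposite side lengths: (8 : 10 : 6).
Normalizing by 8+10+6 = 24 gives (1/3, 5/12, 1/4).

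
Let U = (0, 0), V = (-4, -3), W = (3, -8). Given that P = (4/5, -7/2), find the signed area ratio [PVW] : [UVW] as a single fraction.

1/2

[UVW] = ½·(0·(-3−(-8)) + (-4)·(-8−0) + 3·(0−(-3))) = ½·(0 + 32 + 9) = 41/2.
[PVW] = ½·((4/5)·(-3−(-8)) + (-4)·(-8−(-7/2)) + 3·(-7/2−(-3))) = ½·(4 + 18 − 3/2) = 41/4, so the ratio is (41/4)/(41/2) = 1/2.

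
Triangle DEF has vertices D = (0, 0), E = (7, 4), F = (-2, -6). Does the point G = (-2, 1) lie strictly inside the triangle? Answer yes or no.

no

Barycentric coordinates of G: (63/34, -7/17, -15/34).
The three coordinates are positive, negative, negative; a point is interior exactly when all three are positive.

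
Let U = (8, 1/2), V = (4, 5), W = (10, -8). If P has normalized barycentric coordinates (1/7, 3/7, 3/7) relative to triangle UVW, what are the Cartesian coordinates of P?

P = (1/7)·U + (3/7)·V + (3/7)·W.
x-coordinate: (1/7)·8 + (3/7)·4 + (3/7)·10 = 50/7.
y-coordinate: (1/7)·(1/2) + (3/7)·5 + (3/7)·(-8) = -17/14.

(50/7, -17/14)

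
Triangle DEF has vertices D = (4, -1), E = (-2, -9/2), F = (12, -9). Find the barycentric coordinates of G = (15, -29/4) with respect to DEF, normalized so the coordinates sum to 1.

(1/2, -1/2, 1)

Signed area of the reference triangle: [DEF] = ½·(4·(-9/2−(-9)) + (-2)·(-9−(-1)) + 12·(-1−(-9/2))) = ½·(18 + 16 + 42) = 38.
[GEF] = ½·(15·(-9/2−(-9)) + (-2)·(-9−(-29/4)) + 12·(-29/4−(-9/2))) = ½·(135/2 + 7/2 − 33) = 19, so the D-coordinate is 19/38 = 1/2.
[DGF] = ½·(4·(-29/4−(-9)) + 15·(-9−(-1)) + 12·(-1−(-29/4))) = ½·(7 − 120 + 75) = -19, so the E-coordinate is -1/2.
[DEG] = ½·(4·(-9/2−(-29/4)) + (-2)·(-29/4−(-1)) + 15·(-1−(-9/2))) = ½·(11 + 25/2 + 105/2) = 38, so the F-coordinate is 1.
Check: 1/2 − 1/2 + 1 = 1.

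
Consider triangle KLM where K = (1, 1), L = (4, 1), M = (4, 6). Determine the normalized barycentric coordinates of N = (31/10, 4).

Signed area of the reference triangle: [KLM] = ½·(1·(1−6) + 4·(6−1) + 4·(1−1)) = ½·(-5 + 20 + 0) = 15/2.
[NLM] = ½·((31/10)·(1−6) + 4·(6−4) + 4·(4−1)) = ½·(-31/2 + 8 + 12) = 9/4, so the K-coordinate is (9/4)/(15/2) = 3/10.
[KNM] = ½·(1·(4−6) + (31/10)·(6−1) + 4·(1−4)) = ½·(-2 + 31/2 − 12) = 3/4, so the L-coordinate is 1/10.
[KLN] = ½·(1·(1−4) + 4·(4−1) + (31/10)·(1−1)) = ½·(-3 + 12 + 0) = 9/2, so the M-coordinate is 3/5.
Check: 3/10 + 1/10 + 3/5 = 1.

(3/10, 1/10, 3/5)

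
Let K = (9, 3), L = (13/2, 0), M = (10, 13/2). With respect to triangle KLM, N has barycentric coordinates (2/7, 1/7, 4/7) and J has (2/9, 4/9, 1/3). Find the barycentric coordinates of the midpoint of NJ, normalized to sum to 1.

(16/63, 37/126, 19/42)

Since both coordinate triples sum to 1, the midpoint's barycentrics are the componentwise average.
(2/7+2/9)/2 = 16/63; similarly 37/126 and 19/42.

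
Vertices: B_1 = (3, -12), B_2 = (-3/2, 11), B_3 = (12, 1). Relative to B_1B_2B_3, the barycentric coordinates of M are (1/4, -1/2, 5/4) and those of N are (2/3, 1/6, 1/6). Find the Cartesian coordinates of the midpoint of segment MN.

(81/8, -53/8)

Barycentric coordinates of the midpoint are the average: (11/24, -1/6, 17/24).
Converting: (11/24)·B_1 + (-1/6)·B_2 + (17/24)·B_3 = (81/8, -53/8).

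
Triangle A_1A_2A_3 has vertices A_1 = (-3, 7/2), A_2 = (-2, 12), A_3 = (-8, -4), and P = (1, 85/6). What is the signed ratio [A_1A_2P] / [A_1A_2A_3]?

-2/3

[A_1A_2A_3] = ½·((-3)·(12−(-4)) + (-2)·(-4−(7/2)) + (-8)·(7/2−12)) = ½·(-48 + 15 + 68) = 35/2.
[A_1A_2P] = ½·((-3)·(12−(85/6)) + (-2)·(85/6−(7/2)) + 1·(7/2−12)) = ½·(13/2 − 64/3 − 17/2) = -35/3, so the ratio is (-35/3)/(35/2) = -2/3.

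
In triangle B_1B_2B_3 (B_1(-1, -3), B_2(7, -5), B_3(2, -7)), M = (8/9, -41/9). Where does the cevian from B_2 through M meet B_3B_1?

(1/8, -9/2)

Barycentric coordinates of M with respect to B_1B_2B_3: (5/9, 1/9, 1/3).
On side B_3B_1 the B_2-coordinate is zero; dropping M's B_2-weight 1/9 and renormalizing the remaining 1/3 : 5/9 gives weights 3/8, 5/8 on B_3, B_1.
N = (3/8)·(2, -7) + (5/8)·(-1, -3) = (1/8, -9/2).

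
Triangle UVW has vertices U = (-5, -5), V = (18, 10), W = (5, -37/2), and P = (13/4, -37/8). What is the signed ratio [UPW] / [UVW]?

[UVW] = ½·((-5)·(10−(-37/2)) + 18·(-37/2−(-5)) + 5·(-5−10)) = ½·(-285/2 − 243 − 75) = -921/4.
[UPW] = ½·((-5)·(-37/8−(-37/2)) + (13/4)·(-37/2−(-5)) + 5·(-5−(-37/8))) = ½·(-555/8 − 351/8 − 15/8) = -921/16, so the ratio is (-921/16)/(-921/4) = 1/4.

1/4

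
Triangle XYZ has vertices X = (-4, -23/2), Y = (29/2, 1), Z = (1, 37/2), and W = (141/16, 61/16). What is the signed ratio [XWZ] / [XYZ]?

[XYZ] = ½·((-4)·(1−(37/2)) + (29/2)·(37/2−(-23/2)) + 1·(-23/2−1)) = ½·(70 + 435 − 25/2) = 985/4.
[XWZ] = ½·((-4)·(61/16−(37/2)) + (141/16)·(37/2−(-23/2)) + 1·(-23/2−(61/16))) = ½·(235/4 + 2115/8 − 245/16) = 4925/32, so the ratio is (4925/32)/(985/4) = 5/8.

5/8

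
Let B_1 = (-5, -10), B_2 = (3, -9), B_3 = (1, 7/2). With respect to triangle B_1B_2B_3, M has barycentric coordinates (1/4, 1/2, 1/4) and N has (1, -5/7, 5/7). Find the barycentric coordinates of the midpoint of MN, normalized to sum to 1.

(5/8, -3/28, 27/56)

Since both coordinate triples sum to 1, the midpoint's barycentrics are the componentwise average.
(1/4+1)/2 = 5/8; similarly -3/28 and 27/56.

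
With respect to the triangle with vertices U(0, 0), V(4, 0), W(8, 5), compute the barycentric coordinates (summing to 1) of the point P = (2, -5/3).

Signed area of the reference triangle: [UVW] = ½·(0·(0−5) + 4·(5−0) + 8·(0−0)) = ½·(0 + 20 + 0) = 10.
[PVW] = ½·(2·(0−5) + 4·(5−(-5/3)) + 8·(-5/3−0)) = ½·(-10 + 80/3 − 40/3) = 5/3, so the U-coordinate is (5/3)/10 = 1/6.
[UPW] = ½·(0·(-5/3−5) + 2·(5−0) + 8·(0−(-5/3))) = ½·(0 + 10 + 40/3) = 35/3, so the V-coordinate is 7/6.
[UVP] = ½·(0·(0−(-5/3)) + 4·(-5/3−0) + 2·(0−0)) = ½·(0 − 20/3 + 0) = -10/3, so the W-coordinate is -1/3.
Check: 1/6 + 7/6 − 1/3 = 1.

(1/6, 7/6, -1/3)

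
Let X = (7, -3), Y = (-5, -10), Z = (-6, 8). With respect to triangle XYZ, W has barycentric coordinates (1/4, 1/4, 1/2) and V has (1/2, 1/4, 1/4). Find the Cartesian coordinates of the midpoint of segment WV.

Barycentric coordinates of the midpoint are the average: (3/8, 1/4, 3/8).
Converting: (3/8)·X + (1/4)·Y + (3/8)·Z = (-7/8, -5/8).

(-7/8, -5/8)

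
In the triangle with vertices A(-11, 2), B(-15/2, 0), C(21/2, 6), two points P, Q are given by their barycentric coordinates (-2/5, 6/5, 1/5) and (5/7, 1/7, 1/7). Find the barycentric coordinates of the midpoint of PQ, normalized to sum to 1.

(11/70, 47/70, 6/35)

Since both coordinate triples sum to 1, the midpoint's barycentrics are the componentwise average.
(-2/5+5/7)/2 = 11/70; similarly 47/70 and 6/35.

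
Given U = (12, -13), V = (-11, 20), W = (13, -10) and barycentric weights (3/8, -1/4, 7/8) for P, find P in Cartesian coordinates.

P = (3/8)·U + (-1/4)·V + (7/8)·W.
x-coordinate: (3/8)·12 + (-1/4)·(-11) + (7/8)·13 = 149/8.
y-coordinate: (3/8)·(-13) + (-1/4)·20 + (7/8)·(-10) = -149/8.

(149/8, -149/8)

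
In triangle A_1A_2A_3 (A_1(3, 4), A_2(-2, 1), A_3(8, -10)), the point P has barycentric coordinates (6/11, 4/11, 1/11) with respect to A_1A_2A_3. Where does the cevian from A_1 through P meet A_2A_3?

(0, -6/5)

Line A_1P meets A_2A_3 where the A_1-coordinate vanishes; zeroing P's A_1-weight and renormalizing leaves A_2, A_3-weights 4/11 : 1/11 → (4/5, 1/5).
So Q = (4/5)·A_2 + (1/5)·A_3 = (0, -6/5).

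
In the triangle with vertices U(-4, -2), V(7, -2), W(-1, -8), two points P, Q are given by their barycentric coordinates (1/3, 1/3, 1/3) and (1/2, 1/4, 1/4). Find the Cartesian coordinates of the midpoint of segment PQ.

(1/12, -15/4)

Barycentric coordinates of the midpoint are the average: (5/12, 7/24, 7/24).
Converting: (5/12)·U + (7/24)·V + (7/24)·W = (1/12, -15/4).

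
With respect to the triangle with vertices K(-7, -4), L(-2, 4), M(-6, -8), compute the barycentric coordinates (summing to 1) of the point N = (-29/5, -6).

(1/5, 1/10, 7/10)

Signed area of the reference triangle: [KLM] = ½·((-7)·(4−(-8)) + (-2)·(-8−(-4)) + (-6)·(-4−4)) = ½·(-84 + 8 + 48) = -14.
[NLM] = ½·((-29/5)·(4−(-8)) + (-2)·(-8−(-6)) + (-6)·(-6−4)) = ½·(-348/5 + 4 + 60) = -14/5, so the K-coordinate is (-14/5)/(-14) = 1/5.
[KNM] = ½·((-7)·(-6−(-8)) + (-29/5)·(-8−(-4)) + (-6)·(-4−(-6))) = ½·(-14 + 116/5 − 12) = -7/5, so the L-coordinate is 1/10.
[KLN] = ½·((-7)·(4−(-6)) + (-2)·(-6−(-4)) + (-29/5)·(-4−4)) = ½·(-70 + 4 + 232/5) = -49/5, so the M-coordinate is 7/10.
Check: 1/5 + 1/10 + 7/10 = 1.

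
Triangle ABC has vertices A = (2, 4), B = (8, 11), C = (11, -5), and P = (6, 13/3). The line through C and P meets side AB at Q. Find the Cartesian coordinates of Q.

Barycentric coordinates of P with respect to ABC: (4/9, 1/3, 2/9).
On side AB the C-coordinate is zero; dropping P's C-weight 2/9 and renormalizing the remaining 4/9 : 1/3 gives weights 4/7, 3/7 on A, B.
Q = (4/7)·(2, 4) + (3/7)·(8, 11) = (32/7, 7).

(32/7, 7)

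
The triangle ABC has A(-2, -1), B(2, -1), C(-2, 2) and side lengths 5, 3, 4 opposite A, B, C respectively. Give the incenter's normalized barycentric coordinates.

The incenter has barycentric coordinates proportional to the opposite side lengths: (5 : 3 : 4).
Normalizing by 5+3+4 = 12 gives (5/12, 1/4, 1/3).

(5/12, 1/4, 1/3)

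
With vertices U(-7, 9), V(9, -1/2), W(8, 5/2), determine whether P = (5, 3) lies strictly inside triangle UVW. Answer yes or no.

Barycentric coordinates of P: (17/77, 24/77, 36/77).
The three coordinates are positive, positive, positive; a point is interior exactly when all three are positive.

yes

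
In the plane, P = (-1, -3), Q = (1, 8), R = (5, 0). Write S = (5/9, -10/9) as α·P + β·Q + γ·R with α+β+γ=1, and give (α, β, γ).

(2/3, 1/9, 2/9)

Signed area of the reference triangle: [PQR] = ½·((-1)·(8−0) + 1·(0−(-3)) + 5·(-3−8)) = ½·(-8 + 3 − 55) = -30.
[SQR] = ½·((5/9)·(8−0) + 1·(0−(-10/9)) + 5·(-10/9−8)) = ½·(40/9 + 10/9 − 410/9) = -20, so the P-coordinate is (-20)/(-30) = 2/3.
[PSR] = ½·((-1)·(-10/9−0) + (5/9)·(0−(-3)) + 5·(-3−(-10/9))) = ½·(10/9 + 5/3 − 85/9) = -10/3, so the Q-coordinate is 1/9.
[PQS] = ½·((-1)·(8−(-10/9)) + 1·(-10/9−(-3)) + (5/9)·(-3−8)) = ½·(-82/9 + 17/9 − 55/9) = -20/3, so the R-coordinate is 2/9.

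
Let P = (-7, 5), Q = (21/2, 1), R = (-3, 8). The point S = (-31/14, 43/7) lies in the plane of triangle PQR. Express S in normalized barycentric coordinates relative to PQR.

Signed area of the reference triangle: [PQR] = ½·((-7)·(1−8) + (21/2)·(8−5) + (-3)·(5−1)) = ½·(49 + 63/2 − 12) = 137/4.
[SQR] = ½·((-31/14)·(1−8) + (21/2)·(8−(43/7)) + (-3)·(43/7−1)) = ½·(31/2 + 39/2 − 108/7) = 137/14, so the P-coordinate is (137/14)/(137/4) = 2/7.
[PSR] = ½·((-7)·(43/7−8) + (-31/14)·(8−5) + (-3)·(5−(43/7))) = ½·(13 − 93/14 + 24/7) = 137/28, so the Q-coordinate is 1/7.
[PQS] = ½·((-7)·(1−(43/7)) + (21/2)·(43/7−5) + (-31/14)·(5−1)) = ½·(36 + 12 − 62/7) = 137/7, so the R-coordinate is 4/7.
Check: 2/7 + 1/7 + 4/7 = 1.

(2/7, 1/7, 4/7)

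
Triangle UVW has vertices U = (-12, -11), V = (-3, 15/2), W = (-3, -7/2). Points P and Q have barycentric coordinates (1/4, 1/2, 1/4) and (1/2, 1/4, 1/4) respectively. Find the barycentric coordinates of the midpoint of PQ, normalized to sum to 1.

(3/8, 3/8, 1/4)

Since both coordinate triples sum to 1, the midpoint's barycentrics are the componentwise average.
(1/4+1/2)/2 = 3/8; similarly 3/8 and 1/4.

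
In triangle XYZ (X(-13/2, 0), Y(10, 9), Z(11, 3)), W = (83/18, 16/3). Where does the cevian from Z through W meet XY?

(61/16, 45/8)

Barycentric coordinates of W with respect to XYZ: (1/3, 5/9, 1/9).
On side XY the Z-coordinate is zero; dropping W's Z-weight 1/9 and renormalizing the remaining 1/3 : 5/9 gives weights 3/8, 5/8 on X, Y.
V = (3/8)·(-13/2, 0) + (5/8)·(10, 9) = (61/16, 45/8).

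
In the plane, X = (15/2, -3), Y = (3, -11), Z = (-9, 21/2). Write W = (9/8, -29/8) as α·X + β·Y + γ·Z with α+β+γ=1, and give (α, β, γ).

Signed area of the reference triangle: [XYZ] = ½·((15/2)·(-11−(21/2)) + 3·(21/2−(-3)) + (-9)·(-3−(-11))) = ½·(-645/4 + 81/2 − 72) = -771/8.
[WYZ] = ½·((9/8)·(-11−(21/2)) + 3·(21/2−(-29/8)) + (-9)·(-29/8−(-11))) = ½·(-387/16 + 339/8 − 531/8) = -771/32, so the X-coordinate is (-771/32)/(-771/8) = 1/4.
[XWZ] = ½·((15/2)·(-29/8−(21/2)) + (9/8)·(21/2−(-3)) + (-9)·(-3−(-29/8))) = ½·(-1695/16 + 243/16 − 45/8) = -771/16, so the Y-coordinate is 1/2.
[XYW] = ½·((15/2)·(-11−(-29/8)) + 3·(-29/8−(-3)) + (9/8)·(-3−(-11))) = ½·(-885/16 − 15/8 + 9) = -771/32, so the Z-coordinate is 1/4.

(1/4, 1/2, 1/4)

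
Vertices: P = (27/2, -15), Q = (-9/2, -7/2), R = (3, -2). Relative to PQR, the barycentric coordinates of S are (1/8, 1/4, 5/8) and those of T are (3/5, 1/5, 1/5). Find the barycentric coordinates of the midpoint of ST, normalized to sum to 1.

Since both coordinate triples sum to 1, the midpoint's barycentrics are the componentwise average.
(1/8+3/5)/2 = 29/80; similarly 9/40 and 33/80.

(29/80, 9/40, 33/80)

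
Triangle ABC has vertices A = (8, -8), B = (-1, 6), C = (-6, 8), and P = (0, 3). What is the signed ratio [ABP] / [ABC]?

[ABC] = ½·(8·(6−8) + (-1)·(8−(-8)) + (-6)·(-8−6)) = ½·(-16 − 16 + 84) = 26.
[ABP] = ½·(8·(6−3) + (-1)·(3−(-8)) + 0·(-8−6)) = ½·(24 − 11 + 0) = 13/2, so the ratio is (13/2)/26 = 1/4.

1/4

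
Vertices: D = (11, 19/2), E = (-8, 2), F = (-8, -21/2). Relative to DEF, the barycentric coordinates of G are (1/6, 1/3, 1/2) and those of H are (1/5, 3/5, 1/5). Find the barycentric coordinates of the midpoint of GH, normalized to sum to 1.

(11/60, 7/15, 7/20)

Since both coordinate triples sum to 1, the midpoint's barycentrics are the componentwise average.
(1/6+1/5)/2 = 11/60; similarly 7/15 and 7/20.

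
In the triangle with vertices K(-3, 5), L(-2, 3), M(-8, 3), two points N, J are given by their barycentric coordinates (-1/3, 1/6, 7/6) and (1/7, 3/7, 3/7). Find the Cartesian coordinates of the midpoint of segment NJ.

(-281/42, 59/21)

Barycentric coordinates of the midpoint are the average: (-2/21, 25/84, 67/84).
Converting: (-2/21)·K + (25/84)·L + (67/84)·M = (-281/42, 59/21).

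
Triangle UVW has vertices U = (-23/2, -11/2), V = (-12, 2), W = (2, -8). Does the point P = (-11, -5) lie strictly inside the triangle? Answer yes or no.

yes

Barycentric coordinates of P: (22/25, 2/25, 1/25).
The three coordinates are positive, positive, positive; a point is interior exactly when all three are positive.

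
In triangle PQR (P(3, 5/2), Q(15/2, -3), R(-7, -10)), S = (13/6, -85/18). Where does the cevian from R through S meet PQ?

(27/4, -25/12)

Barycentric coordinates of S with respect to PQR: (1/9, 5/9, 1/3).
On side PQ the R-coordinate is zero; dropping S's R-weight 1/3 and renormalizing the remaining 1/9 : 5/9 gives weights 1/6, 5/6 on P, Q.
T = (1/6)·(3, 5/2) + (5/6)·(15/2, -3) = (27/4, -25/12).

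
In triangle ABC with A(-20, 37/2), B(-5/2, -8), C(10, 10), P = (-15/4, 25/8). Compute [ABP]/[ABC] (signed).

1/4

[ABC] = ½·((-20)·(-8−10) + (-5/2)·(10−(37/2)) + 10·(37/2−(-8))) = ½·(360 + 85/4 + 265) = 2585/8.
[ABP] = ½·((-20)·(-8−(25/8)) + (-5/2)·(25/8−(37/2)) + (-15/4)·(37/2−(-8))) = ½·(445/2 + 615/16 − 795/8) = 2585/32, so the ratio is (2585/32)/(2585/8) = 1/4.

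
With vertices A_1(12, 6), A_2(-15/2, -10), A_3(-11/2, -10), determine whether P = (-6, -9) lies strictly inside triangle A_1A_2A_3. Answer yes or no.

Barycentric coordinates of P: (1/16, 51/64, 9/64).
The three coordinates are positive, positive, positive; a point is interior exactly when all three are positive.

yes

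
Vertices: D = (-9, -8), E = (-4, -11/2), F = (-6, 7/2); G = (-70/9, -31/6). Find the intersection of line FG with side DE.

Barycentric coordinates of G with respect to DEF: (2/3, 1/9, 2/9).
On side DE the F-coordinate is zero; dropping G's F-weight 2/9 and renormalizing the remaining 2/3 : 1/9 gives weights 6/7, 1/7 on D, E.
H = (6/7)·(-9, -8) + (1/7)·(-4, -11/2) = (-58/7, -107/14).

(-58/7, -107/14)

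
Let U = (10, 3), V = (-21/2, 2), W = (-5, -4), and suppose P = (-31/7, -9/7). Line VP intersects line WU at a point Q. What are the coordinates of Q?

Barycentric coordinates of P with respect to UVW: (1/7, 2/7, 4/7).
On side WU the V-coordinate is zero; dropping P's V-weight 2/7 and renormalizing the remaining 4/7 : 1/7 gives weights 4/5, 1/5 on W, U.
Q = (4/5)·(-5, -4) + (1/5)·(10, 3) = (-2, -13/5).

(-2, -13/5)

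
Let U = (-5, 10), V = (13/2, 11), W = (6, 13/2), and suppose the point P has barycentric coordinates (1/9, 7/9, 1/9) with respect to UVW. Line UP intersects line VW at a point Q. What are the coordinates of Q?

Line UP meets VW where the U-coordinate vanishes; zeroing P's U-weight and renormalizing leaves V, W-weights 7/9 : 1/9 → (7/8, 1/8).
So Q = (7/8)·V + (1/8)·W = (103/16, 167/16).

(103/16, 167/16)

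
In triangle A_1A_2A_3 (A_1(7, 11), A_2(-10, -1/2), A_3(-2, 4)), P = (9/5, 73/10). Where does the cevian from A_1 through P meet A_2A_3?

(-6, 7/4)

Barycentric coordinates of P with respect to A_1A_2A_3: (3/5, 1/5, 1/5).
On side A_2A_3 the A_1-coordinate is zero; dropping P's A_1-weight 3/5 and renormalizing the remaining 1/5 : 1/5 gives weights 1/2, 1/2 on A_2, A_3.
Q = (1/2)·(-10, -1/2) + (1/2)·(-2, 4) = (-6, 7/4).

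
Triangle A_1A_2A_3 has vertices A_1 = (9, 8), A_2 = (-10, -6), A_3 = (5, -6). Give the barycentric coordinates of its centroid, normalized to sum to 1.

The centroid is the average of the vertices, so each weight is 1/3.

(1/3, 1/3, 1/3)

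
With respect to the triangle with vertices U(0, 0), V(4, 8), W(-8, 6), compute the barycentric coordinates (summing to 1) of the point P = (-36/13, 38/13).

(7/13, 1/13, 5/13)

Signed area of the reference triangle: [UVW] = ½·(0·(8−6) + 4·(6−0) + (-8)·(0−8)) = ½·(0 + 24 + 64) = 44.
[PVW] = ½·((-36/13)·(8−6) + 4·(6−(38/13)) + (-8)·(38/13−8)) = ½·(-72/13 + 160/13 + 528/13) = 308/13, so the U-coordinate is (308/13)/44 = 7/13.
[UPW] = ½·(0·(38/13−6) + (-36/13)·(6−0) + (-8)·(0−(38/13))) = ½·(0 − 216/13 + 304/13) = 44/13, so the V-coordinate is 1/13.
[UVP] = ½·(0·(8−(38/13)) + 4·(38/13−0) + (-36/13)·(0−8)) = ½·(0 + 152/13 + 288/13) = 220/13, so the W-coordinate is 5/13.
Check: 7/13 + 1/13 + 5/13 = 1.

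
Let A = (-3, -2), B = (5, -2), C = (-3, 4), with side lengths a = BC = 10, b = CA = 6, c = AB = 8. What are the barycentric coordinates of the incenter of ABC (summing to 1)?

The incenter has barycentric coordinates proportional to the opposite side lengths: (10 : 6 : 8).
Normalizing by 10+6+8 = 24 gives (5/12, 1/4, 1/3).

(5/12, 1/4, 1/3)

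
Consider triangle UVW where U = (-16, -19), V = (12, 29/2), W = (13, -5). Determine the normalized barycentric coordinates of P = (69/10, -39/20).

(1/5, 3/10, 1/2)

Signed area of the reference triangle: [UVW] = ½·((-16)·(29/2−(-5)) + 12·(-5−(-19)) + 13·(-19−(29/2))) = ½·(-312 + 168 − 871/2) = -1159/4.
[PVW] = ½·((69/10)·(29/2−(-5)) + 12·(-5−(-39/20)) + 13·(-39/20−(29/2))) = ½·(2691/20 − 183/5 − 4277/20) = -1159/20, so the U-coordinate is (-1159/20)/(-1159/4) = 1/5.
[UPW] = ½·((-16)·(-39/20−(-5)) + (69/10)·(-5−(-19)) + 13·(-19−(-39/20))) = ½·(-244/5 + 483/5 − 4433/20) = -3477/40, so the V-coordinate is 3/10.
[UVP] = ½·((-16)·(29/2−(-39/20)) + 12·(-39/20−(-19)) + (69/10)·(-19−(29/2))) = ½·(-1316/5 + 1023/5 − 4623/20) = -1159/8, so the W-coordinate is 1/2.
Check: 1/5 + 3/10 + 1/2 = 1.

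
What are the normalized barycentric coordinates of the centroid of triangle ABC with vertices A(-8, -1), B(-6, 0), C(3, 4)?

(1/3, 1/3, 1/3)

The centroid is the average of the vertices, so each weight is 1/3.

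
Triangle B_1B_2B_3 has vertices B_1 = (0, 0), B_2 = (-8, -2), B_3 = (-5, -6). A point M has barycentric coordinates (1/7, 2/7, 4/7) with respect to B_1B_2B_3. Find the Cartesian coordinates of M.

M = (1/7)·B_1 + (2/7)·B_2 + (4/7)·B_3.
x-coordinate: (1/7)·0 + (2/7)·(-8) + (4/7)·(-5) = -36/7.
y-coordinate: (1/7)·0 + (2/7)·(-2) + (4/7)·(-6) = -4.

(-36/7, -4)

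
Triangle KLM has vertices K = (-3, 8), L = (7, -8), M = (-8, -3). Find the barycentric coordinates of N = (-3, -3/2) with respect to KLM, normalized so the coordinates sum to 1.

Signed area of the reference triangle: [KLM] = ½·((-3)·(-8−(-3)) + 7·(-3−8) + (-8)·(8−(-8))) = ½·(15 − 77 − 128) = -95.
[NLM] = ½·((-3)·(-8−(-3)) + 7·(-3−(-3/2)) + (-8)·(-3/2−(-8))) = ½·(15 − 21/2 − 52) = -95/4, so the K-coordinate is (-95/4)/(-95) = 1/4.
[KNM] = ½·((-3)·(-3/2−(-3)) + (-3)·(-3−8) + (-8)·(8−(-3/2))) = ½·(-9/2 + 33 − 76) = -95/4, so the L-coordinate is 1/4.
[KLN] = ½·((-3)·(-8−(-3/2)) + 7·(-3/2−8) + (-3)·(8−(-8))) = ½·(39/2 − 133/2 − 48) = -95/2, so the M-coordinate is 1/2.

(1/4, 1/4, 1/2)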